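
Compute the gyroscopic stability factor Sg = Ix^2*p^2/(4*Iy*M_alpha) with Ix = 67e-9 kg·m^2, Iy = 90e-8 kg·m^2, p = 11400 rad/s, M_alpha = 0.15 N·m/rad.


Sg = Ix^2 * p^2 / (4 * Iy * M_alpha) = (67e-9)^2 * 11400^2 / (4 * 90e-8 * 0.15) = 1.08

1.08


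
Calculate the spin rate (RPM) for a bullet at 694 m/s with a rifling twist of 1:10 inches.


twist_m = 10*0.0254 = 0.254 m
spin = v/twist = 694/0.254 = 2732.283 rev/s
RPM = spin*60 = 2732.283*60 ≈ 163937 RPM

163937 RPM


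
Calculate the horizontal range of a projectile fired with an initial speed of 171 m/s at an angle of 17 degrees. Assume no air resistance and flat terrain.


R = v0^2 * sin(2*theta) / g = 171^2 * sin(2*17°) / 9.81 = 1667 m

1667 m


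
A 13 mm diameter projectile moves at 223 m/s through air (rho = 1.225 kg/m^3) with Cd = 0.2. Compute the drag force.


A = pi*(d/2)^2 = pi*(13/2000)^2 = 1.32732e-04 m^2
Fd = 0.5*Cd*rho*A*v^2 = 0.5*0.2*1.225*1.32732e-04*223^2 = 0.8086 N

0.8086 N


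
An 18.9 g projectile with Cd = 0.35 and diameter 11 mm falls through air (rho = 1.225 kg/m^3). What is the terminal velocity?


A = pi*(d/2)^2 = pi*(11/2000)^2 = 9.50332e-05 m^2
vt = sqrt(2mg/(Cd*rho*A)) = sqrt(2*0.0189*9.81/(0.35 * 1.225 * 9.50332e-05)) = 95.4 m/s

95.4 m/s


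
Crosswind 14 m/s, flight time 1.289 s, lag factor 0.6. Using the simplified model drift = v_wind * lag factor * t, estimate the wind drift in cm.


drift = v_wind * lag * t = 14 * 0.6 * 1.289 = 10.8276 m ≈ 1083 cm

1083 cm


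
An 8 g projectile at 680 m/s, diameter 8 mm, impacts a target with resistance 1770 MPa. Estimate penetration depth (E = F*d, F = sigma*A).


A = pi*(d/2)^2 = pi*(8/2)^2 = 50.2655 mm^2
E = 0.5*m*v^2 = 0.5*0.008*680^2 = 1849.6 J
depth = E/(sigma*A) = 1849.6 J / (1770 MPa * 50.2655 mm^2) = 1849.6/(1770 * 50.2655) m = 0.0207891 m ≈ 20.79 mm

20.79 mm


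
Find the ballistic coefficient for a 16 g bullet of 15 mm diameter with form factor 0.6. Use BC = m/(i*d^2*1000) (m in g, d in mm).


BC = m/(i*d^2*1000) = 16/(0.6 * 15^2 * 1000) = 0.0001185

0.0001185


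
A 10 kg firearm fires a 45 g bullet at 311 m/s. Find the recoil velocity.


v_recoil = m_p * v_p / m_gun = 0.045 * 311 / 10 = 1.399 m/s

1.399 m/s


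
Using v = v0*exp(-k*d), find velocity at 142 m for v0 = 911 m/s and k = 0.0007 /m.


v = v0*exp(-k*d) = 911*exp(-0.0007*142) = 824.8 m/s

824.8 m/s


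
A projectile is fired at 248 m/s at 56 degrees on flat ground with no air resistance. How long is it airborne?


T = 2*v0*sin(theta)/g = 2*248*sin(56°)/9.81 = 41.92 s

41.92 s


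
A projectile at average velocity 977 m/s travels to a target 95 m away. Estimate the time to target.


t = d/v = 95/977 = 0.09724 s

0.09724 s


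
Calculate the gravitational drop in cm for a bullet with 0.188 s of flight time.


drop = 0.5*g*t^2 = 0.5*9.81*0.188^2 = 0.173362 m ≈ 17.34 cm

17.34 cm


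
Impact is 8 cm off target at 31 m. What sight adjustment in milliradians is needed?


1 mrad subtends 1 cm per 10 m of range, so adj = error_cm / (dist_m / 10) = 8 / (31/10) = 2.581 mrad

2.581 mrad


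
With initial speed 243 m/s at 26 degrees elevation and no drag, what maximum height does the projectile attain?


H = (v0*sin(theta))^2 / (2g) = (243*sin(26°))^2 / (2*9.81) = 578.4 m

578.4 m


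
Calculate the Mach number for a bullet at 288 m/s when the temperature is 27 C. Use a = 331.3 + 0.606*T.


a = 331.3 + 0.606*(27) = 347.662 m/s
M = v/a = 288/347.662 = 0.8284

0.8284


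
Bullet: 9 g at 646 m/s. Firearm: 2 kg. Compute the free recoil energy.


v_r = m_p*v_p/m_gun = 0.009*646/2 = 2.907 m/s, E_r = 0.5*m_gun*v_r^2 = 0.5*2*2.907^2 = 8.451 J

8.451 J


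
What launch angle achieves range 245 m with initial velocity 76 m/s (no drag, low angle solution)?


sin(2*theta) = R*g/v0^2 = 245*9.81/76^2 = 0.41611, theta = arcsin(0.41611)/2 = 12.29°

12.29 degrees


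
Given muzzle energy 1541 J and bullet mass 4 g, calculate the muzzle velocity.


v = sqrt(2*E/m) = sqrt(2*1541/0.004) = 877.8 m/s

877.8 m/s


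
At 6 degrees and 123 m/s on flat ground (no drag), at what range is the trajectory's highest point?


R = v0^2*sin(2*theta)/g = 123^2*sin(2*6°)/9.81 = 320.642 m
apex_dist = R/2 = 320.642/2 = 160.3 m

160.3 m


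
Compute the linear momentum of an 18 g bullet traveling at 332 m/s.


p = m*v = 0.018*332 = 5.976 kg·m/s

5.976 kg·m/s


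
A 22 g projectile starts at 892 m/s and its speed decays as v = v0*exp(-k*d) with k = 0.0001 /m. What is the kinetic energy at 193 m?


v = v0*exp(-k*d) = 892*exp(-0.0001*193) = 874.949 m/s
E = 0.5*m*v^2 = 0.5*0.022*874.949^2 = 8421 J

8421 J


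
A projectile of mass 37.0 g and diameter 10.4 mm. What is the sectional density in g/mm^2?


SD = m/d^2 = 37.0/10.4^2 = 0.3421 g/mm^2

0.3421 g/mm^2


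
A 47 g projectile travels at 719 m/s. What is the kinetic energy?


E = 0.5*m*v^2 = 0.5*0.047*719^2 = 12149 J

12149 J


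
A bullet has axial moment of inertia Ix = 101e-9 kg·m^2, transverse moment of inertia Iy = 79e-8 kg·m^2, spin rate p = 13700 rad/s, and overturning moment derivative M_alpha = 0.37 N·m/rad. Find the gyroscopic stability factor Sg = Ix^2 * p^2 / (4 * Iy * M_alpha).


Sg = Ix^2 * p^2 / (4 * Iy * M_alpha) = (101e-9)^2 * 13700^2 / (4 * 79e-8 * 0.37) = 1.638

1.638


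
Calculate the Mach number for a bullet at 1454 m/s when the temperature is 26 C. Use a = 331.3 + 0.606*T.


a = 331.3 + 0.606*(26) = 347.056 m/s
M = v/a = 1454/347.056 = 4.19

4.19


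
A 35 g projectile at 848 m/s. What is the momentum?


p = m*v = 0.035*848 = 29.68 kg·m/s

29.68 kg·m/s


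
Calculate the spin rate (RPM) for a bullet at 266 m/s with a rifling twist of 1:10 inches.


twist_m = 10*0.0254 = 0.254 m
spin = v/twist = 266/0.254 = 1047.244 rev/s
RPM = spin*60 = 1047.244*60 ≈ 62835 RPM

62835 RPM


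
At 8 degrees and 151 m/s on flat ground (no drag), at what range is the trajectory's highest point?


R = v0^2*sin(2*theta)/g = 151^2*sin(2*8°)/9.81 = 640.653 m
apex_dist = R/2 = 640.653/2 = 320.3 m

320.3 m


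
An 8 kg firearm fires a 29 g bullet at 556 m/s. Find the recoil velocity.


v_recoil = m_p * v_p / m_gun = 0.029 * 556 / 8 = 2.016 m/s

2.016 m/s


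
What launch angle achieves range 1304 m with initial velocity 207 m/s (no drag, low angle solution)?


sin(2*theta) = R*g/v0^2 = 1304*9.81/207^2 = 0.298542, theta = arcsin(0.298542)/2 = 8.685°

8.685 degrees


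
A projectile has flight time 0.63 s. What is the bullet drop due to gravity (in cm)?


drop = 0.5*g*t^2 = 0.5*9.81*0.63^2 = 1.94679 m ≈ 194.7 cm

194.7 cm


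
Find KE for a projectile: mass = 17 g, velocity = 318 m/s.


E = 0.5*m*v^2 = 0.5*0.017*318^2 = 859.6 J

859.6 J


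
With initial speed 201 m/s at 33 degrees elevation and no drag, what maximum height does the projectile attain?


H = (v0*sin(theta))^2 / (2g) = (201*sin(33°))^2 / (2*9.81) = 610.8 m

610.8 m


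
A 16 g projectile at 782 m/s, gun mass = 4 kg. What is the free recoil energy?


v_r = m_p*v_p/m_gun = 0.016*782/4 = 3.128 m/s, E_r = 0.5*m_gun*v_r^2 = 0.5*4*3.128^2 = 19.57 J

19.57 J


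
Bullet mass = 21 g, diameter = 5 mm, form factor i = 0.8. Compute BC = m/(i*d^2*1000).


BC = m/(i*d^2*1000) = 21/(0.8 * 5^2 * 1000) = 0.00105

0.00105


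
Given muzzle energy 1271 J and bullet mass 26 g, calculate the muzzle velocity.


v = sqrt(2*E/m) = sqrt(2*1271/0.026) = 312.7 m/s

312.7 m/s


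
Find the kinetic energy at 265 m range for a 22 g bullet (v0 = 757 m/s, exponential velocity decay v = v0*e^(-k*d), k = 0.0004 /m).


v = v0*exp(-k*d) = 757*exp(-0.0004*265) = 680.864 m/s
E = 0.5*m*v^2 = 0.5*0.022*680.864^2 = 5099 J

5099 J


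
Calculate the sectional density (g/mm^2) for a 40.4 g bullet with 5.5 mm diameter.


SD = m/d^2 = 40.4/5.5^2 = 1.336 g/mm^2

1.336 g/mm^2


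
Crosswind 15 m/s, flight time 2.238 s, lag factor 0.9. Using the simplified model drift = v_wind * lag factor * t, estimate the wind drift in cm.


drift = v_wind * lag * t = 15 * 0.9 * 2.238 = 30.213 m ≈ 3021 cm

3021 cm


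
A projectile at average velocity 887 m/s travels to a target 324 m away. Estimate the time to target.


t = d/v = 324/887 = 0.3653 s

0.3653 s


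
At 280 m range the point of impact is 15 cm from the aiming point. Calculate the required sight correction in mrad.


1 mrad subtends 1 cm per 10 m of range, so adj = error_cm / (dist_m / 10) = 15 / (280/10) = 0.5357 mrad

0.5357 mrad


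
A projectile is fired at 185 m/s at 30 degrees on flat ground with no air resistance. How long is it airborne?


T = 2*v0*sin(theta)/g = 2*185*sin(30°)/9.81 = 18.86 s

18.86 s


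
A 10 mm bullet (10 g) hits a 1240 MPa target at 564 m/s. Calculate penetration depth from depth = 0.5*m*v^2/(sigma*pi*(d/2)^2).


A = pi*(d/2)^2 = pi*(10/2)^2 = 78.5398 mm^2
E = 0.5*m*v^2 = 0.5*0.01*564^2 = 1590.48 J
depth = E/(sigma*A) = 1590.48 J / (1240 MPa * 78.5398 mm^2) = 1590.48/(1240 * 78.5398) m = 0.0163311 m ≈ 16.33 mm

16.33 mm


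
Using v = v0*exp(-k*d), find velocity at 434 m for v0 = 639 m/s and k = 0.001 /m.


v = v0*exp(-k*d) = 639*exp(-0.001*434) = 414 m/s

414 m/s


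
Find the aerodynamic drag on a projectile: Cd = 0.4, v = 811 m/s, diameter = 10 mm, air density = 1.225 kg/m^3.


A = pi*(d/2)^2 = pi*(10/2000)^2 = 7.85398e-05 m^2
Fd = 0.5*Cd*rho*A*v^2 = 0.5*0.4*1.225*7.85398e-05*811^2 = 12.66 N

12.66 N


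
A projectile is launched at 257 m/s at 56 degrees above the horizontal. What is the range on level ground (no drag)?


R = v0^2 * sin(2*theta) / g = 257^2 * sin(2*56°) / 9.81 = 6243 m

6243 m


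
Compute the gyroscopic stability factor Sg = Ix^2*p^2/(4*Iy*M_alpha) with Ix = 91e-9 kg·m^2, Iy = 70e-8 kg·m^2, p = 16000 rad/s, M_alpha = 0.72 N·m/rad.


Sg = Ix^2 * p^2 / (4 * Iy * M_alpha) = (91e-9)^2 * 16000^2 / (4 * 70e-8 * 0.72) = 1.052

1.052


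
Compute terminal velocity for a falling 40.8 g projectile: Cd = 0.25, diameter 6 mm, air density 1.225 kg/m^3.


A = pi*(d/2)^2 = pi*(6/2000)^2 = 2.82743e-05 m^2
vt = sqrt(2mg/(Cd*rho*A)) = sqrt(2*0.0408*9.81/(0.25 * 1.225 * 2.82743e-05)) = 304.1 m/s

304.1 m/s


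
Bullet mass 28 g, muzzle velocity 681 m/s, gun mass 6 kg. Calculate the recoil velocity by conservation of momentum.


v_recoil = m_p * v_p / m_gun = 0.028 * 681 / 6 = 3.178 m/s

3.178 m/s


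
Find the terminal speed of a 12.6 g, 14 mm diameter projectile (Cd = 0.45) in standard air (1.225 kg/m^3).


A = pi*(d/2)^2 = pi*(14/2000)^2 = 1.53938e-04 m^2
vt = sqrt(2mg/(Cd*rho*A)) = sqrt(2*0.0126*9.81/(0.45 * 1.225 * 1.53938e-04)) = 53.97 m/s

53.97 m/s


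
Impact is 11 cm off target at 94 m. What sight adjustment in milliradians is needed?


1 mrad subtends 1 cm per 10 m of range, so adj = error_cm / (dist_m / 10) = 11 / (94/10) = 1.17 mrad

1.17 mrad


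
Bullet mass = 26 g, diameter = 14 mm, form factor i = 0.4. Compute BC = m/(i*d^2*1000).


BC = m/(i*d^2*1000) = 26/(0.4 * 14^2 * 1000) = 0.0003316

0.0003316


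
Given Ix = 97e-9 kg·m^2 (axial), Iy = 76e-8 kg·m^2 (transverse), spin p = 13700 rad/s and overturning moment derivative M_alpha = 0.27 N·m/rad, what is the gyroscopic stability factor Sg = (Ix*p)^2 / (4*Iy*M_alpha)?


Sg = Ix^2 * p^2 / (4 * Iy * M_alpha) = (97e-9)^2 * 13700^2 / (4 * 76e-8 * 0.27) = 2.152

2.152


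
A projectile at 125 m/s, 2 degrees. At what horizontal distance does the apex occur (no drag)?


R = v0^2*sin(2*theta)/g = 125^2*sin(2*2°)/9.81 = 111.105 m
apex_dist = R/2 = 111.105/2 = 55.55 m

55.55 m


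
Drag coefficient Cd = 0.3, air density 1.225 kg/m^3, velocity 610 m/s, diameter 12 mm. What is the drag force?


A = pi*(d/2)^2 = pi*(12/2000)^2 = 1.13097e-04 m^2
Fd = 0.5*Cd*rho*A*v^2 = 0.5*0.3*1.225*1.13097e-04*610^2 = 7.733 N

7.733 N


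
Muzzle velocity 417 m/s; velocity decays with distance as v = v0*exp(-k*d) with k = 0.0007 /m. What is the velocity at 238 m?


v = v0*exp(-k*d) = 417*exp(-0.0007*238) = 353 m/s

353 m/s


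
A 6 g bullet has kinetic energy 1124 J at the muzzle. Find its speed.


v = sqrt(2*E/m) = sqrt(2*1124/0.006) = 612.1 m/s

612.1 m/s


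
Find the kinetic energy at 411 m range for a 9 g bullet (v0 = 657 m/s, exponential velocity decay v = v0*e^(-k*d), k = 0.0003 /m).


v = v0*exp(-k*d) = 657*exp(-0.0003*411) = 580.787 m/s
E = 0.5*m*v^2 = 0.5*0.009*580.787^2 = 1518 J

1518 J


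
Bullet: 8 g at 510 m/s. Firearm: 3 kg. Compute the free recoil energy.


v_r = m_p*v_p/m_gun = 0.008*510/3 = 1.36 m/s, E_r = 0.5*m_gun*v_r^2 = 0.5*3*1.36^2 = 2.774 J

2.774 J


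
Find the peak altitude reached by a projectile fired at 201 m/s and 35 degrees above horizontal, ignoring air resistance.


H = (v0*sin(theta))^2 / (2g) = (201*sin(35°))^2 / (2*9.81) = 677.4 m

677.4 m


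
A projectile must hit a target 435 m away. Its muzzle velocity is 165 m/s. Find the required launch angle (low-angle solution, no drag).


sin(2*theta) = R*g/v0^2 = 435*9.81/165^2 = 0.156744, theta = arcsin(0.156744)/2 = 4.509°

4.509 degrees


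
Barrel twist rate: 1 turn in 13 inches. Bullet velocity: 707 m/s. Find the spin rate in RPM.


twist_m = 13*0.0254 = 0.3302 m
spin = v/twist = 707/0.3302 = 2141.127 rev/s
RPM = spin*60 = 2141.127*60 ≈ 128468 RPM

128468 RPM


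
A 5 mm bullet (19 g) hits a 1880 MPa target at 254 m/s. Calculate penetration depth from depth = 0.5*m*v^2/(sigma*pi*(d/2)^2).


A = pi*(d/2)^2 = pi*(5/2)^2 = 19.635 mm^2
E = 0.5*m*v^2 = 0.5*0.019*254^2 = 612.902 J
depth = E/(sigma*A) = 612.902 J / (1880 MPa * 19.635 mm^2) = 612.902/(1880 * 19.635) m = 0.0166036 m ≈ 16.6 mm

16.6 mm


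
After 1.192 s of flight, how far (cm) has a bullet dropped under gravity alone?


drop = 0.5*g*t^2 = 0.5*9.81*1.192^2 = 6.96934 m ≈ 696.9 cm

696.9 cm


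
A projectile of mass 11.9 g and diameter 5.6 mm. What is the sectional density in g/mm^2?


SD = m/d^2 = 11.9/5.6^2 = 0.3795 g/mm^2

0.3795 g/mm^2


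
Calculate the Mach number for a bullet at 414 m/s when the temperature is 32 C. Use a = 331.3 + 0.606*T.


a = 331.3 + 0.606*(32) = 350.692 m/s
M = v/a = 414/350.692 = 1.181

1.181


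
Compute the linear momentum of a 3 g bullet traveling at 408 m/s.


p = m*v = 0.003*408 = 1.224 kg·m/s

1.224 kg·m/s


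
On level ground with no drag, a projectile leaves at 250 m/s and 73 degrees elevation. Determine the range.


R = v0^2 * sin(2*theta) / g = 250^2 * sin(2*73°) / 9.81 = 3563 m

3563 m


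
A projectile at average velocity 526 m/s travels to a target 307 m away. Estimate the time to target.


t = d/v = 307/526 = 0.5837 s

0.5837 s


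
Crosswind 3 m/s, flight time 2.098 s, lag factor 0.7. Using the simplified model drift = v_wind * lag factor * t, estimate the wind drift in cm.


drift = v_wind * lag * t = 3 * 0.7 * 2.098 = 4.4058 m ≈ 440.6 cm

440.6 cm


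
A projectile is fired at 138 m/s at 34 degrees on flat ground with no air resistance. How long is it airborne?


T = 2*v0*sin(theta)/g = 2*138*sin(34°)/9.81 = 15.73 s

15.73 s


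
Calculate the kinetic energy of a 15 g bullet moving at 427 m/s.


E = 0.5*m*v^2 = 0.5*0.015*427^2 = 1367 J

1367 J


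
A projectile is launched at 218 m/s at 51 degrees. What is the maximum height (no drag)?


H = (v0*sin(theta))^2 / (2g) = (218*sin(51°))^2 / (2*9.81) = 1463 m

1463 m


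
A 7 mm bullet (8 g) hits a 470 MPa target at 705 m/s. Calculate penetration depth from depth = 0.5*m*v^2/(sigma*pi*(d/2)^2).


A = pi*(d/2)^2 = pi*(7/2)^2 = 38.4845 mm^2
E = 0.5*m*v^2 = 0.5*0.008*705^2 = 1988.1 J
depth = E/(sigma*A) = 1988.1 J / (470 MPa * 38.4845 mm^2) = 1988.1/(470 * 38.4845) m = 0.109914 m ≈ 109.9 mm

109.9 mm


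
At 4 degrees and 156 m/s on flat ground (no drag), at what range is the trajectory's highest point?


R = v0^2*sin(2*theta)/g = 156^2*sin(2*4°)/9.81 = 345.251 m
apex_dist = R/2 = 345.251/2 = 172.6 m

172.6 m


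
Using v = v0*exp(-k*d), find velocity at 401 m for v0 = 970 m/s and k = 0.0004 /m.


v = v0*exp(-k*d) = 970*exp(-0.0004*401) = 826.2 m/s

826.2 m/s


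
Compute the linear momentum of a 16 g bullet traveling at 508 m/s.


p = m*v = 0.016*508 = 8.128 kg·m/s

8.128 kg·m/s


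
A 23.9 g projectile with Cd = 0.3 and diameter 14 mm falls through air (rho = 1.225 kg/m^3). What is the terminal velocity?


A = pi*(d/2)^2 = pi*(14/2000)^2 = 1.53938e-04 m^2
vt = sqrt(2mg/(Cd*rho*A)) = sqrt(2*0.0239*9.81/(0.3 * 1.225 * 1.53938e-04)) = 91.04 m/s

91.04 m/s


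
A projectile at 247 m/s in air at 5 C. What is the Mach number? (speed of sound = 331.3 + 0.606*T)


a = 331.3 + 0.606*(5) = 334.33 m/s
M = v/a = 247/334.33 = 0.7388

0.7388


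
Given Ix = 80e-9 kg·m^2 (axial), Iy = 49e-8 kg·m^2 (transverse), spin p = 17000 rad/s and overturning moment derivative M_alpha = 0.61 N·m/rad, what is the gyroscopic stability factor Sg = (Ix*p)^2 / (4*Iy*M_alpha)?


Sg = Ix^2 * p^2 / (4 * Iy * M_alpha) = (80e-9)^2 * 17000^2 / (4 * 49e-8 * 0.61) = 1.547

1.547


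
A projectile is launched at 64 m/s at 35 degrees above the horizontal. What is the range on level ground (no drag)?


R = v0^2 * sin(2*theta) / g = 64^2 * sin(2*35°) / 9.81 = 392.4 m

392.4 m


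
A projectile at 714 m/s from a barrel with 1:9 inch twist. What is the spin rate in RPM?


twist_m = 9*0.0254 = 0.2286 m
spin = v/twist = 714/0.2286 = 3123.36 rev/s
RPM = spin*60 = 3123.36*60 ≈ 187402 RPM

187402 RPM


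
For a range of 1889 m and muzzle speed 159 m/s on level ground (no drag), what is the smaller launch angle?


sin(2*theta) = R*g/v0^2 = 1889*9.81/159^2 = 0.733005, theta = arcsin(0.733005)/2 = 23.57°

23.57 degrees


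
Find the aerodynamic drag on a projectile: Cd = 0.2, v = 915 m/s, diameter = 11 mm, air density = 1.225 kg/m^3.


A = pi*(d/2)^2 = pi*(11/2000)^2 = 9.50332e-05 m^2
Fd = 0.5*Cd*rho*A*v^2 = 0.5*0.2*1.225*9.50332e-05*915^2 = 9.747 N

9.747 N


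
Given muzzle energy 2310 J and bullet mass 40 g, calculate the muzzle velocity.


v = sqrt(2*E/m) = sqrt(2*2310/0.04) = 339.9 m/s

339.9 m/s


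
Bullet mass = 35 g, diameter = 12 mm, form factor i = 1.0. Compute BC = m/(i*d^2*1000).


BC = m/(i*d^2*1000) = 35/(1.0 * 12^2 * 1000) = 0.0002431

0.0002431


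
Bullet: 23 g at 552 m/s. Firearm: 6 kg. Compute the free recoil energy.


v_r = m_p*v_p/m_gun = 0.023*552/6 = 2.116 m/s, E_r = 0.5*m_gun*v_r^2 = 0.5*6*2.116^2 = 13.43 J

13.43 J


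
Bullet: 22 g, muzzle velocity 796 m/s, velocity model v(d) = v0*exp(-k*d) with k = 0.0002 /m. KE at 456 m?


v = v0*exp(-k*d) = 796*exp(-0.0002*456) = 726.617 m/s
E = 0.5*m*v^2 = 0.5*0.022*726.617^2 = 5808 J

5808 J


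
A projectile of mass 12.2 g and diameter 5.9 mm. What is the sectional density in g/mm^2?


SD = m/d^2 = 12.2/5.9^2 = 0.3505 g/mm^2

0.3505 g/mm^2


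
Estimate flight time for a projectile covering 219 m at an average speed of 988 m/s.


t = d/v = 219/988 = 0.2217 s

0.2217 s


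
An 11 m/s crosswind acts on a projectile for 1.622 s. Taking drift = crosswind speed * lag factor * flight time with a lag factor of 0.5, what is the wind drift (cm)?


drift = v_wind * lag * t = 11 * 0.5 * 1.622 = 8.921 m ≈ 892.1 cm

892.1 cm


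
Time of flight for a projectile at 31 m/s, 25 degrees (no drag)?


T = 2*v0*sin(theta)/g = 2*31*sin(25°)/9.81 = 2.671 s

2.671 s


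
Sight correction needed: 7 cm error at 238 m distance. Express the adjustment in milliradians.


1 mrad subtends 1 cm per 10 m of range, so adj = error_cm / (dist_m / 10) = 7 / (238/10) = 0.2941 mrad

0.2941 mrad


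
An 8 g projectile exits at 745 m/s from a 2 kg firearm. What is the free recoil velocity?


v_recoil = m_p * v_p / m_gun = 0.008 * 745 / 2 = 2.98 m/s

2.98 m/s


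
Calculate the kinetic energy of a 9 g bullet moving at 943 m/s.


E = 0.5*m*v^2 = 0.5*0.009*943^2 = 4002 J

4002 J


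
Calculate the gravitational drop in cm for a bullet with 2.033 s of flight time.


drop = 0.5*g*t^2 = 0.5*9.81*2.033^2 = 20.2728 m ≈ 2027 cm

2027 cm


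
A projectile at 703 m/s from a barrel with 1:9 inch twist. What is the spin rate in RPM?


twist_m = 9*0.0254 = 0.2286 m
spin = v/twist = 703/0.2286 = 3075.241 rev/s
RPM = spin*60 = 3075.241*60 ≈ 184514 RPM

184514 RPM


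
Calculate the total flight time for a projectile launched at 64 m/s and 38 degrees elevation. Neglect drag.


T = 2*v0*sin(theta)/g = 2*64*sin(38°)/9.81 = 8.033 s

8.033 s


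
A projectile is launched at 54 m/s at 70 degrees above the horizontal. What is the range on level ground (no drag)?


R = v0^2 * sin(2*theta) / g = 54^2 * sin(2*70°) / 9.81 = 191.1 m

191.1 m


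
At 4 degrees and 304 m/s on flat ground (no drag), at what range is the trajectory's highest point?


R = v0^2*sin(2*theta)/g = 304^2*sin(2*4°)/9.81 = 1311.09 m
apex_dist = R/2 = 1311.09/2 = 655.5 m

655.5 m


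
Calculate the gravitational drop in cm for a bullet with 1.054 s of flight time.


drop = 0.5*g*t^2 = 0.5*9.81*1.054^2 = 5.44904 m ≈ 544.9 cm

544.9 cm


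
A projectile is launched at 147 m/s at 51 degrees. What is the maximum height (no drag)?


H = (v0*sin(theta))^2 / (2g) = (147*sin(51°))^2 / (2*9.81) = 665.2 m

665.2 m


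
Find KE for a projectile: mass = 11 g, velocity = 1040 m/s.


E = 0.5*m*v^2 = 0.5*0.011*1040^2 = 5949 J

5949 J


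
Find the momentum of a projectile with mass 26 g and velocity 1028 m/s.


p = m*v = 0.026*1028 = 26.73 kg·m/s

26.73 kg·m/s


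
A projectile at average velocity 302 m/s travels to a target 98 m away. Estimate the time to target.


t = d/v = 98/302 = 0.3245 s

0.3245 s


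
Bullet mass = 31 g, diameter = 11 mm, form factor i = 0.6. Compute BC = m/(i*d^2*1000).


BC = m/(i*d^2*1000) = 31/(0.6 * 11^2 * 1000) = 0.000427

0.000427


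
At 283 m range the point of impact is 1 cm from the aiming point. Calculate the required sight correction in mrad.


1 mrad subtends 1 cm per 10 m of range, so adj = error_cm / (dist_m / 10) = 1 / (283/10) = 0.03534 mrad

0.03534 mrad


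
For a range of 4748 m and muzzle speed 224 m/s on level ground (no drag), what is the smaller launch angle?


sin(2*theta) = R*g/v0^2 = 4748*9.81/224^2 = 0.92829, theta = arcsin(0.92829)/2 = 34.08°

34.08 degrees


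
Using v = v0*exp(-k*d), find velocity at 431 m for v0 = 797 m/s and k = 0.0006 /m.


v = v0*exp(-k*d) = 797*exp(-0.0006*431) = 615.4 m/s

615.4 m/s


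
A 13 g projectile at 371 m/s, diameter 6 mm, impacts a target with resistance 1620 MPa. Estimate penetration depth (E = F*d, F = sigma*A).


A = pi*(d/2)^2 = pi*(6/2)^2 = 28.2743 mm^2
E = 0.5*m*v^2 = 0.5*0.013*371^2 = 894.666 J
depth = E/(sigma*A) = 894.666 J / (1620 MPa * 28.2743 mm^2) = 894.666/(1620 * 28.2743) m = 0.0195323 m ≈ 19.53 mm

19.53 mm


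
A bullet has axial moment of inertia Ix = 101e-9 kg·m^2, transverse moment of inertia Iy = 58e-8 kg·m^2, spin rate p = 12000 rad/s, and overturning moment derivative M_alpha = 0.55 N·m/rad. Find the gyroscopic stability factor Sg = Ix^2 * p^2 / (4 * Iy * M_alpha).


Sg = Ix^2 * p^2 / (4 * Iy * M_alpha) = (101e-9)^2 * 12000^2 / (4 * 58e-8 * 0.55) = 1.151

1.151


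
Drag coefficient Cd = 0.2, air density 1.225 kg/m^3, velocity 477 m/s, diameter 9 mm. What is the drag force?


A = pi*(d/2)^2 = pi*(9/2000)^2 = 6.36173e-05 m^2
Fd = 0.5*Cd*rho*A*v^2 = 0.5*0.2*1.225*6.36173e-05*477^2 = 1.773 N

1.773 N


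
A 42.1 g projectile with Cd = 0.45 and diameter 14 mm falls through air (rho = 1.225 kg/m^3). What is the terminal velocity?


A = pi*(d/2)^2 = pi*(14/2000)^2 = 1.53938e-04 m^2
vt = sqrt(2mg/(Cd*rho*A)) = sqrt(2*0.0421*9.81/(0.45 * 1.225 * 1.53938e-04)) = 98.66 m/s

98.66 m/s


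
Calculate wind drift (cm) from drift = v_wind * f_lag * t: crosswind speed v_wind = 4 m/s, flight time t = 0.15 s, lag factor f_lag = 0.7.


drift = v_wind * lag * t = 4 * 0.7 * 0.15 = 0.42 m ≈ 42 cm

42 cm


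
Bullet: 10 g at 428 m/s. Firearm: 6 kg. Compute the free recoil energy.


v_r = m_p*v_p/m_gun = 0.01*428/6 = 0.713333 m/s, E_r = 0.5*m_gun*v_r^2 = 0.5*6*0.713333^2 = 1.527 J

1.527 J


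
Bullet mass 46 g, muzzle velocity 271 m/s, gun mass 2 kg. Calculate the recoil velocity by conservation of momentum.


v_recoil = m_p * v_p / m_gun = 0.046 * 271 / 2 = 6.233 m/s

6.233 m/s


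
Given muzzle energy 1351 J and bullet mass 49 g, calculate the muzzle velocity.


v = sqrt(2*E/m) = sqrt(2*1351/0.049) = 234.8 m/s

234.8 m/s


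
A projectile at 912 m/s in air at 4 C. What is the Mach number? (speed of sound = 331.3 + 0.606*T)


a = 331.3 + 0.606*(4) = 333.724 m/s
M = v/a = 912/333.724 = 2.733

2.733


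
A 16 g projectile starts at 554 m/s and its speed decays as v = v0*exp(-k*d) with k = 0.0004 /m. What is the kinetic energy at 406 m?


v = v0*exp(-k*d) = 554*exp(-0.0004*406) = 470.956 m/s
E = 0.5*m*v^2 = 0.5*0.016*470.956^2 = 1774 J

1774 J


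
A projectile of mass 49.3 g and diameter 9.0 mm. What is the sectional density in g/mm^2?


SD = m/d^2 = 49.3/9.0^2 = 0.6086 g/mm^2

0.6086 g/mm^2


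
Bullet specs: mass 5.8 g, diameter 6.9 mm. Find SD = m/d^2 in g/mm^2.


SD = m/d^2 = 5.8/6.9^2 = 0.1218 g/mm^2

0.1218 g/mm^2


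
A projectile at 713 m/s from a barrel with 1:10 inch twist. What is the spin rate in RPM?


twist_m = 10*0.0254 = 0.254 m
spin = v/twist = 713/0.254 = 2807.087 rev/s
RPM = spin*60 = 2807.087*60 ≈ 168425 RPM

168425 RPM


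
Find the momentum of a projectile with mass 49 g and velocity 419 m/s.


p = m*v = 0.049*419 = 20.53 kg·m/s

20.53 kg·m/s


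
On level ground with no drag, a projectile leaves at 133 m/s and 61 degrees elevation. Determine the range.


R = v0^2 * sin(2*theta) / g = 133^2 * sin(2*61°) / 9.81 = 1529 m

1529 m


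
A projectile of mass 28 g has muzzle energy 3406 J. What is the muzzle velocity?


v = sqrt(2*E/m) = sqrt(2*3406/0.028) = 493.2 m/s

493.2 m/s


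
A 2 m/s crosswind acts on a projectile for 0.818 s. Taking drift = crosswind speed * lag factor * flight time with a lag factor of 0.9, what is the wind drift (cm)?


drift = v_wind * lag * t = 2 * 0.9 * 0.818 = 1.4724 m ≈ 147.2 cm

147.2 cm


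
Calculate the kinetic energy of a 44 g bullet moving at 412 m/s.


E = 0.5*m*v^2 = 0.5*0.044*412^2 = 3734 J

3734 J


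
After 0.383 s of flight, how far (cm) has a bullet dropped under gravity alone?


drop = 0.5*g*t^2 = 0.5*9.81*0.383^2 = 0.71951 m ≈ 71.95 cm

71.95 cm


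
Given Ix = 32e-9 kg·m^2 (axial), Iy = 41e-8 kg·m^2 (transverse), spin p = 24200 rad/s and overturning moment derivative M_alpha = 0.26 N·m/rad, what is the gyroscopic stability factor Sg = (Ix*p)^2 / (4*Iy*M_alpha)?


Sg = Ix^2 * p^2 / (4 * Iy * M_alpha) = (32e-9)^2 * 24200^2 / (4 * 41e-8 * 0.26) = 1.406

1.406


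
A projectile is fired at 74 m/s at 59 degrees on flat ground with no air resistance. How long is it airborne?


T = 2*v0*sin(theta)/g = 2*74*sin(59°)/9.81 = 12.93 s

12.93 s


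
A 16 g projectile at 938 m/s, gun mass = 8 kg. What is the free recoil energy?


v_r = m_p*v_p/m_gun = 0.016*938/8 = 1.876 m/s, E_r = 0.5*m_gun*v_r^2 = 0.5*8*1.876^2 = 14.08 J

14.08 J


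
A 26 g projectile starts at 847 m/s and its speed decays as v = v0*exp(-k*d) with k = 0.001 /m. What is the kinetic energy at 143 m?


v = v0*exp(-k*d) = 847*exp(-0.001*143) = 734.141 m/s
E = 0.5*m*v^2 = 0.5*0.026*734.141^2 = 7007 J

7007 J


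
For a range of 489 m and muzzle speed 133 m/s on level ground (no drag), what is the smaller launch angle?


sin(2*theta) = R*g/v0^2 = 489*9.81/133^2 = 0.271191, theta = arcsin(0.271191)/2 = 7.868°

7.868 degrees


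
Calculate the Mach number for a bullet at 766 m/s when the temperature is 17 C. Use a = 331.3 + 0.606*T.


a = 331.3 + 0.606*(17) = 341.602 m/s
M = v/a = 766/341.602 = 2.242

2.242


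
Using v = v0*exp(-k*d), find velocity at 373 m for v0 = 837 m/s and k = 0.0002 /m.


v = v0*exp(-k*d) = 837*exp(-0.0002*373) = 776.8 m/s

776.8 m/s


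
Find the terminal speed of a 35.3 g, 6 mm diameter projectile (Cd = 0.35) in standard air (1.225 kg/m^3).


A = pi*(d/2)^2 = pi*(6/2000)^2 = 2.82743e-05 m^2
vt = sqrt(2mg/(Cd*rho*A)) = sqrt(2*0.0353*9.81/(0.35 * 1.225 * 2.82743e-05)) = 239 m/s

239 m/s


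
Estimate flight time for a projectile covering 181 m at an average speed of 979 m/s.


t = d/v = 181/979 = 0.1849 s

0.1849 s


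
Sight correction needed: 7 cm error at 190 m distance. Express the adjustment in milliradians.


1 mrad subtends 1 cm per 10 m of range, so adj = error_cm / (dist_m / 10) = 7 / (190/10) = 0.3684 mrad

0.3684 mrad


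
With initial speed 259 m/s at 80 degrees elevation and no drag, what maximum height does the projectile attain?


H = (v0*sin(theta))^2 / (2g) = (259*sin(80°))^2 / (2*9.81) = 3316 m

3316 m


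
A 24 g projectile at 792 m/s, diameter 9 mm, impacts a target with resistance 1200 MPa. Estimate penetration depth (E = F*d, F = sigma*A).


A = pi*(d/2)^2 = pi*(9/2)^2 = 63.6173 mm^2
E = 0.5*m*v^2 = 0.5*0.024*792^2 = 7527.17 J
depth = E/(sigma*A) = 7527.17 J / (1200 MPa * 63.6173 mm^2) = 7527.17/(1200 * 63.6173) m = 0.0985997 m ≈ 98.6 mm

98.6 mm


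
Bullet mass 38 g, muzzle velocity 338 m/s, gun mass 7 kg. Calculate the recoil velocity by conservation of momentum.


v_recoil = m_p * v_p / m_gun = 0.038 * 338 / 7 = 1.835 m/s

1.835 m/s


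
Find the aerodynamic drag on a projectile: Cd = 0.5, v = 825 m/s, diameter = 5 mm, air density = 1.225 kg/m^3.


A = pi*(d/2)^2 = pi*(5/2000)^2 = 1.96350e-05 m^2
Fd = 0.5*Cd*rho*A*v^2 = 0.5*0.5*1.225*1.96350e-05*825^2 = 4.093 N

4.093 N


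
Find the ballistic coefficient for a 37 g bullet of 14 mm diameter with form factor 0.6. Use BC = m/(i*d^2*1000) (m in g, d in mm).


BC = m/(i*d^2*1000) = 37/(0.6 * 14^2 * 1000) = 0.0003146

0.0003146


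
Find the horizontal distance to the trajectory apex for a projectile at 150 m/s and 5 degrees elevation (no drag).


R = v0^2*sin(2*theta)/g = 150^2*sin(2*5°)/9.81 = 398.276 m
apex_dist = R/2 = 398.276/2 = 199.1 m

199.1 m


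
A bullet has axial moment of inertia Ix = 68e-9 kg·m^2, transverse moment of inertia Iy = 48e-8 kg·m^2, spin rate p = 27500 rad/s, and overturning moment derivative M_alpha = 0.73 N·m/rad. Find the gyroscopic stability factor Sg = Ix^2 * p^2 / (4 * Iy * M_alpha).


Sg = Ix^2 * p^2 / (4 * Iy * M_alpha) = (68e-9)^2 * 27500^2 / (4 * 48e-8 * 0.73) = 2.495

2.495


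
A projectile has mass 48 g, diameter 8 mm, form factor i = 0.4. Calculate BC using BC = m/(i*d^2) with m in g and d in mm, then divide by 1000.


BC = m/(i*d^2*1000) = 48/(0.4 * 8^2 * 1000) = 0.001875

0.001875


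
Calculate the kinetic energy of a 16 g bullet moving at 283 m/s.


E = 0.5*m*v^2 = 0.5*0.016*283^2 = 640.7 J

640.7 J


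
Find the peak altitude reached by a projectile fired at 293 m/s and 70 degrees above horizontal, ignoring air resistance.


H = (v0*sin(theta))^2 / (2g) = (293*sin(70°))^2 / (2*9.81) = 3864 m

3864 m


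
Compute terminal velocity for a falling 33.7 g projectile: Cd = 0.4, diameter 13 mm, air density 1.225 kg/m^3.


A = pi*(d/2)^2 = pi*(13/2000)^2 = 1.32732e-04 m^2
vt = sqrt(2mg/(Cd*rho*A)) = sqrt(2*0.0337*9.81/(0.4 * 1.225 * 1.32732e-04)) = 100.8 m/s

100.8 m/s


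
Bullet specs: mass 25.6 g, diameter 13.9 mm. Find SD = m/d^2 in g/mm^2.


SD = m/d^2 = 25.6/13.9^2 = 0.1325 g/mm^2

0.1325 g/mm^2


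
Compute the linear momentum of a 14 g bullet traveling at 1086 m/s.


p = m*v = 0.014*1086 = 15.2 kg·m/s

15.2 kg·m/s


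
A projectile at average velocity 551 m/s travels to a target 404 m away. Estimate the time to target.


t = d/v = 404/551 = 0.7332 s

0.7332 s


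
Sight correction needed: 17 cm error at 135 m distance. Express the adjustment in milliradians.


1 mrad subtends 1 cm per 10 m of range, so adj = error_cm / (dist_m / 10) = 17 / (135/10) = 1.259 mrad

1.259 mrad


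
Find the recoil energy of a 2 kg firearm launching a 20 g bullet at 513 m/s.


v_r = m_p*v_p/m_gun = 0.02*513/2 = 5.13 m/s, E_r = 0.5*m_gun*v_r^2 = 0.5*2*5.13^2 = 26.32 J

26.32 J


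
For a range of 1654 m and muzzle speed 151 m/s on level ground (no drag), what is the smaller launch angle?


sin(2*theta) = R*g/v0^2 = 1654*9.81/151^2 = 0.711624, theta = arcsin(0.711624)/2 = 22.68°

22.68 degrees


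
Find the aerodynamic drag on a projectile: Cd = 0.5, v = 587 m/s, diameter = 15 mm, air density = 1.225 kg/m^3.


A = pi*(d/2)^2 = pi*(15/2000)^2 = 1.76715e-04 m^2
Fd = 0.5*Cd*rho*A*v^2 = 0.5*0.5*1.225*1.76715e-04*587^2 = 18.65 N

18.65 N


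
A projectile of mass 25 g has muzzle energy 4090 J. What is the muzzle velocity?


v = sqrt(2*E/m) = sqrt(2*4090/0.025) = 572 m/s

572 m/s


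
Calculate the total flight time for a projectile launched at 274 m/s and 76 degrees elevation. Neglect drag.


T = 2*v0*sin(theta)/g = 2*274*sin(76°)/9.81 = 54.2 s

54.2 s


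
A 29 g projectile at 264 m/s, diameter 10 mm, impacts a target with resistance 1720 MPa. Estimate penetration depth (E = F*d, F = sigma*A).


A = pi*(d/2)^2 = pi*(10/2)^2 = 78.5398 mm^2
E = 0.5*m*v^2 = 0.5*0.029*264^2 = 1010.59 J
depth = E/(sigma*A) = 1010.59 J / (1720 MPa * 78.5398 mm^2) = 1010.59/(1720 * 78.5398) m = 0.00748096 m ≈ 7.481 mm

7.481 mm


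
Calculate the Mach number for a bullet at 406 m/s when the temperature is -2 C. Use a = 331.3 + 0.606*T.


a = 331.3 + 0.606*(-2) = 330.088 m/s
M = v/a = 406/330.088 = 1.23

1.23


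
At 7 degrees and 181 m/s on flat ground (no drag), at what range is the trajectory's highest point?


R = v0^2*sin(2*theta)/g = 181^2*sin(2*7°)/9.81 = 807.911 m
apex_dist = R/2 = 807.911/2 = 404 m

404 m


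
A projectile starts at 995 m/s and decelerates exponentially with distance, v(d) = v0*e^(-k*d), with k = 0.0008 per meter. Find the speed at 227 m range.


v = v0*exp(-k*d) = 995*exp(-0.0008*227) = 829.8 m/s

829.8 m/s


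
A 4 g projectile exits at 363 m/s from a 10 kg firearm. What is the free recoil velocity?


v_recoil = m_p * v_p / m_gun = 0.004 * 363 / 10 = 0.1452 m/s

0.1452 m/s


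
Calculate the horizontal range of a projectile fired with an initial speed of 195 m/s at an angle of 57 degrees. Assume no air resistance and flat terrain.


R = v0^2 * sin(2*theta) / g = 195^2 * sin(2*57°) / 9.81 = 3541 m

3541 m


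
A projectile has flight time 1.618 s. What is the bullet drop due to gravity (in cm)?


drop = 0.5*g*t^2 = 0.5*9.81*1.618^2 = 12.8409 m ≈ 1284 cm

1284 cm


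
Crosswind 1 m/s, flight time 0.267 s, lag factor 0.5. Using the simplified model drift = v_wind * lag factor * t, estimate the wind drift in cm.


drift = v_wind * lag * t = 1 * 0.5 * 0.267 = 0.1335 m ≈ 13.35 cm

13.35 cm


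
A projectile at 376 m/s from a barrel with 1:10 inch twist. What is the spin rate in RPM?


twist_m = 10*0.0254 = 0.254 m
spin = v/twist = 376/0.254 = 1480.315 rev/s
RPM = spin*60 = 1480.315*60 ≈ 88819 RPM

88819 RPM


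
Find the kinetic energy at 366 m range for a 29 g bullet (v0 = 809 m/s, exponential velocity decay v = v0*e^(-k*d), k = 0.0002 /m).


v = v0*exp(-k*d) = 809*exp(-0.0002*366) = 751.897 m/s
E = 0.5*m*v^2 = 0.5*0.029*751.897^2 = 8198 J

8198 J


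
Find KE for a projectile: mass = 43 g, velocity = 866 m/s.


E = 0.5*m*v^2 = 0.5*0.043*866^2 = 16124 J

16124 J


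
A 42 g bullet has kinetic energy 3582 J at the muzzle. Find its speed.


v = sqrt(2*E/m) = sqrt(2*3582/0.042) = 413 m/s

413 m/s


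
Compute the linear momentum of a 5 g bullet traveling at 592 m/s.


p = m*v = 0.005*592 = 2.96 kg·m/s

2.96 kg·m/s


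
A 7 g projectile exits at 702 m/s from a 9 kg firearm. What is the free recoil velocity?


v_recoil = m_p * v_p / m_gun = 0.007 * 702 / 9 = 0.546 m/s

0.546 m/s


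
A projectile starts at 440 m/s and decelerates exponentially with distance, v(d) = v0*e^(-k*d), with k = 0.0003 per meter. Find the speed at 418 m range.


v = v0*exp(-k*d) = 440*exp(-0.0003*418) = 388.1 m/s

388.1 m/s


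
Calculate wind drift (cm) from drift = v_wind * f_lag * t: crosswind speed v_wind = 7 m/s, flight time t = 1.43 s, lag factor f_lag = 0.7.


drift = v_wind * lag * t = 7 * 0.7 * 1.43 = 7.007 m ≈ 700.7 cm

700.7 cm


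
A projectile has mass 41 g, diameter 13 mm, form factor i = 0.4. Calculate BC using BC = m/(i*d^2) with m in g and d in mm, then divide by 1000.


BC = m/(i*d^2*1000) = 41/(0.4 * 13^2 * 1000) = 0.0006065

0.0006065


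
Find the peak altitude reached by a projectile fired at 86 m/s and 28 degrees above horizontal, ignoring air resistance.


H = (v0*sin(theta))^2 / (2g) = (86*sin(28°))^2 / (2*9.81) = 83.08 m

83.08 m


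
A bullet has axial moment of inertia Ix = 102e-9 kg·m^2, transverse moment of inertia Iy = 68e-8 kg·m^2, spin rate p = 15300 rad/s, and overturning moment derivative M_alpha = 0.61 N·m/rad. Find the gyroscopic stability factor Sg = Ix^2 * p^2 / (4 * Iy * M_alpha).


Sg = Ix^2 * p^2 / (4 * Iy * M_alpha) = (102e-9)^2 * 15300^2 / (4 * 68e-8 * 0.61) = 1.468

1.468


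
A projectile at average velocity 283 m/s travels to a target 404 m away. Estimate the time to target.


t = d/v = 404/283 = 1.428 s

1.428 s


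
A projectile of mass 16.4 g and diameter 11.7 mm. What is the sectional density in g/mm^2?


SD = m/d^2 = 16.4/11.7^2 = 0.1198 g/mm^2

0.1198 g/mm^2


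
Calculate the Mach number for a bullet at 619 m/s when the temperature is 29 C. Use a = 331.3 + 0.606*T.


a = 331.3 + 0.606*(29) = 348.874 m/s
M = v/a = 619/348.874 = 1.774

1.774


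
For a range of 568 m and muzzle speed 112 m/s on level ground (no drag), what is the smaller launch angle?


sin(2*theta) = R*g/v0^2 = 568*9.81/112^2 = 0.444203, theta = arcsin(0.444203)/2 = 13.19°

13.19 degrees


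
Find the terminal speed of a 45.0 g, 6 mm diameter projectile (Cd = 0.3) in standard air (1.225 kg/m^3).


A = pi*(d/2)^2 = pi*(6/2000)^2 = 2.82743e-05 m^2
vt = sqrt(2mg/(Cd*rho*A)) = sqrt(2*0.045*9.81/(0.3 * 1.225 * 2.82743e-05)) = 291.5 m/s

291.5 m/s


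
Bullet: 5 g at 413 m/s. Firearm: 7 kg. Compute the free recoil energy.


v_r = m_p*v_p/m_gun = 0.005*413/7 = 0.295 m/s, E_r = 0.5*m_gun*v_r^2 = 0.5*7*0.295^2 = 0.3046 J

0.3046 J


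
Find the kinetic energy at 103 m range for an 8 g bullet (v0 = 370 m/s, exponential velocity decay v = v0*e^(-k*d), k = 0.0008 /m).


v = v0*exp(-k*d) = 370*exp(-0.0008*103) = 340.734 m/s
E = 0.5*m*v^2 = 0.5*0.008*340.734^2 = 464.4 J

464.4 J


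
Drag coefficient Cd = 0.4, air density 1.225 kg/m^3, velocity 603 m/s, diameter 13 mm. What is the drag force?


A = pi*(d/2)^2 = pi*(13/2000)^2 = 1.32732e-04 m^2
Fd = 0.5*Cd*rho*A*v^2 = 0.5*0.4*1.225*1.32732e-04*603^2 = 11.82 N

11.82 N


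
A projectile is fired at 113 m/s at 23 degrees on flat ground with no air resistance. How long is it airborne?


T = 2*v0*sin(theta)/g = 2*113*sin(23°)/9.81 = 9.002 s

9.002 s


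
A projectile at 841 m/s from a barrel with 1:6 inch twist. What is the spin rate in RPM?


twist_m = 6*0.0254 = 0.1524 m
spin = v/twist = 841/0.1524 = 5518.373 rev/s
RPM = spin*60 = 5518.373*60 ≈ 331102 RPM

331102 RPM


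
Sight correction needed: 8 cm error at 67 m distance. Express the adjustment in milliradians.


1 mrad subtends 1 cm per 10 m of range, so adj = error_cm / (dist_m / 10) = 8 / (67/10) = 1.194 mrad

1.194 mrad


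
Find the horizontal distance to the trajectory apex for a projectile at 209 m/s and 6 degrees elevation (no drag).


R = v0^2*sin(2*theta)/g = 209^2*sin(2*6°)/9.81 = 925.769 m
apex_dist = R/2 = 925.769/2 = 462.9 m

462.9 m
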